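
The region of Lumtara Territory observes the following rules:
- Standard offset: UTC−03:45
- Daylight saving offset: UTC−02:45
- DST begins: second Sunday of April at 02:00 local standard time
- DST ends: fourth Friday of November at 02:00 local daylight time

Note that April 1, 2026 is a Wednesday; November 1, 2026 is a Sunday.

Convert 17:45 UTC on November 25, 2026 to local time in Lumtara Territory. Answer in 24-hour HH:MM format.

1 April 2026 is a Wednesday, so the first Sunday is April 5 and the second is April 12.
1 November 2026 is a Sunday, so the first Friday is November 6 and the fourth is November 27.
At the standard offset (UTC−03:45), 17:45 UTC − 3h45m = 14:00 Lumtara Territory standard time.
Daylight saving runs 12 April – 27 November; the standard-time date in Lumtara Territory, November 25, 2026, is inside that window, so Lumtara Territory is at UTC−02:45.
17:45 UTC − 2h45m = 15:00 local.

15:00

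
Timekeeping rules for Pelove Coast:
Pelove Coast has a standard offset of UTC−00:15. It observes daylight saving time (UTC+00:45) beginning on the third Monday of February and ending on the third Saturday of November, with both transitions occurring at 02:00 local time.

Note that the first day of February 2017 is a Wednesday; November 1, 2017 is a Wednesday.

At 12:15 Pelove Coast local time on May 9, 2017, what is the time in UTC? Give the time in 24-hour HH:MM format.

1 February 2017 is a Wednesday, so the first Monday is February 6 and the third is February 20.
1 November 2017 is a Wednesday, so the first Saturday is November 4 and the third is November 18.
May 9, 2017 falls between 20 February and 18 November, so daylight saving is in effect and Pelove Coast is at UTC+00:45.
12:15 local − 0h45m = 11:30 UTC.

11:30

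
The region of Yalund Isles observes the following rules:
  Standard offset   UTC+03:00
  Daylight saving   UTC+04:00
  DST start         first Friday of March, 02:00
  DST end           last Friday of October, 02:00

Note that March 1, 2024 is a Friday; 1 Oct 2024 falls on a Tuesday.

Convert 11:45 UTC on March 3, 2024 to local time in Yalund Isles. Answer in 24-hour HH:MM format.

15:45

1 March 2024 is a Friday, so the first Friday is March 1.
1 October 2024 is a Tuesday, so Fridays fall on 4, 11, 18, 25; the last is October 25.
At the standard offset (UTC+03:00), 11:45 UTC + 3h = 14:45 Yalund Isles standard time.
The standard-time date in Yalund Isles, March 3, 2024, falls between 1 March and 25 October, so daylight saving is in effect and Yalund Isles is at UTC+04:00.
11:45 UTC + 4h = 15:45 local.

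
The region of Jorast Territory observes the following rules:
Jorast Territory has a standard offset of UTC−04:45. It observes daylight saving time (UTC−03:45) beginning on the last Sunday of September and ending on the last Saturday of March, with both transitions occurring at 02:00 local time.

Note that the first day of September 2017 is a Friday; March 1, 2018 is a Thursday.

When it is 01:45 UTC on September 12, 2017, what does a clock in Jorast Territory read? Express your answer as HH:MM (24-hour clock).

21:00

1 September 2017 is a Friday, so Sundays fall on 3, 10, 17, 24; the last is September 24.
1 March 2018 is a Thursday, so Saturdays fall on 3, 10, 17, 24, 31; the last is March 31.
At the standard offset (UTC−04:45), 01:45 UTC − 4h45m = 21:00 Jorast Territory standard time (rolling into the previous day, 11 September 2017).
The standard-time date in Jorast Territory, September 11, 2017, does not fall between 24 September 2017 and 31 March 2018, so daylight saving is not in effect and Jorast Territory is at UTC−04:45.
01:45 UTC − 4h45m = 21:00 local (rolling into the previous day, 11 September 2017).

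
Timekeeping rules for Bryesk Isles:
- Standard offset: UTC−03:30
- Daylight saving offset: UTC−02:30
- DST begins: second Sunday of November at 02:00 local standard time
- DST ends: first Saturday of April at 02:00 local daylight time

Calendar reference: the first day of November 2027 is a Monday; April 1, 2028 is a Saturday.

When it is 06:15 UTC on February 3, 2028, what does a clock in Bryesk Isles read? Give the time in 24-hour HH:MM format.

03:45

1 November 2027 is a Monday, so the first Sunday is November 7 and the second is November 14.
1 April 2028 is a Saturday, so the first Saturday is April 1.
At the standard offset (UTC−03:30), 06:15 UTC − 3h30m = 02:45 Bryesk Isles standard time.
Daylight saving runs 14 November 2027 – 1 April 2028; the standard-time date in Bryesk Isles, February 3, 2028, is inside that window, so Bryesk Isles is at UTC−02:30.
06:15 UTC − 2h30m = 03:45 local.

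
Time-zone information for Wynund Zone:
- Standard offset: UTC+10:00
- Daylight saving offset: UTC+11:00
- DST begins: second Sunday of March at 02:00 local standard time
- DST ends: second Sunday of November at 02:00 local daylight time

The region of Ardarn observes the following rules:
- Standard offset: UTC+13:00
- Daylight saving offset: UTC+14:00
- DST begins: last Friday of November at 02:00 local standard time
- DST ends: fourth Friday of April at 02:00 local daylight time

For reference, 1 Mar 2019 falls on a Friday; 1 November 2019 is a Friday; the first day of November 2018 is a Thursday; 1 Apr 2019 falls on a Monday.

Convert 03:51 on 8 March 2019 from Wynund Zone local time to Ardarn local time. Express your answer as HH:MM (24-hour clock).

07:51

1 March 2019 is a Friday, so the first Sunday is March 3 and the second is March 10.
1 November 2019 is a Friday, so the first Sunday is November 3 and the second is November 10.
Daylight saving runs 10 March – 10 November; 8 March 2019 is outside that window, so Wynund Zone is on standard time at UTC+10:00.
03:51 Wynund Zone − 10h = 17:51 UTC (rolling into the previous day, 7 March 2019).
1 November 2018 is a Thursday, so Fridays fall on 2, 9, 16, 23, 30; the last is November 30.
1 April 2019 is a Monday, so the first Friday is April 5 and the fourth is April 26.
At the standard offset (UTC+13:00), 17:51 UTC + 13h = 06:51 Ardarn standard time (rolling into the next day, 8 March 2019).
Daylight saving runs 30 November 2018 – 26 April 2019; the standard-time date in Ardarn, 8 March 2019, is inside that window, so Ardarn is at UTC+14:00.
17:51 UTC + 14h = 07:51 Ardarn (rolling into the next day, 8 March 2019).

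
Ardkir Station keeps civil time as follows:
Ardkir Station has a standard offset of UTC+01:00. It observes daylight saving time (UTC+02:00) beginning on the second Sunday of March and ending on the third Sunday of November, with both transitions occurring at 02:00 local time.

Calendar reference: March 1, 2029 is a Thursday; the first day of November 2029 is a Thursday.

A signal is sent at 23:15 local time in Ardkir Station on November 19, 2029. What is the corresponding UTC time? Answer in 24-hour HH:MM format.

22:15

1 March 2029 is a Thursday, so the first Sunday is March 4 and the second is March 11.
1 November 2029 is a Thursday, so the first Sunday is November 4 and the third is November 18.
November 19, 2029 is outside the daylight-saving period (11 March – 18 November), so Ardkir Station is on standard time, UTC+01:00.
23:15 local − 1h = 22:15 UTC.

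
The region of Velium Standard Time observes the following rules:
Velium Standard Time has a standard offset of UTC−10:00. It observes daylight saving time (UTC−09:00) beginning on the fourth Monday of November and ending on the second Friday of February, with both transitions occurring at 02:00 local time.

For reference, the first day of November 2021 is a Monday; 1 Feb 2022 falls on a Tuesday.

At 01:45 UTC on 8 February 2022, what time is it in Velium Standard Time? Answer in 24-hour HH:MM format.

1 November 2021 is a Monday, so the first Monday is November 1 and the fourth is November 22.
1 February 2022 is a Tuesday, so the first Friday is February 4 and the second is February 11.
At the standard offset (UTC−10:00), 01:45 UTC − 10h = 15:45 Velium Standard Time standard time (rolling into the previous day, 7 February 2022).
The standard-time date in Velium Standard Time, 7 February 2022, lies within the daylight-saving period (22 November 2021 – 11 February 2022), so Velium Standard Time is on daylight time, UTC−09:00.
01:45 UTC − 9h = 16:45 local (rolling into the previous day, 7 February 2022).

16:45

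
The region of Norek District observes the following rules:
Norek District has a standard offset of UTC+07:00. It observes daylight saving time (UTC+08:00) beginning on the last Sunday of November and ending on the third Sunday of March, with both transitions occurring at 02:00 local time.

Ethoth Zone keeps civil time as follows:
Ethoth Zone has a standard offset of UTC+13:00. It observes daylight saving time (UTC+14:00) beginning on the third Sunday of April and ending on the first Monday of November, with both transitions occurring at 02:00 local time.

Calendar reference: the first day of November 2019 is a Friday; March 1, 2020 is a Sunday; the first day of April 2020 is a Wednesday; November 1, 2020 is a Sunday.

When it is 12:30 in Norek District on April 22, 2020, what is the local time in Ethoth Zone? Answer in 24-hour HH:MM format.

19:30

1 November 2019 is a Friday, so Sundays fall on 3, 10, 17, 24; the last is November 24.
1 March 2020 is a Sunday, so the first Sunday is March 1 and the third is March 15.
Daylight saving runs 24 November 2019 – 15 March 2020; April 22, 2020 is outside that window, so Norek District is on standard time at UTC+07:00.
12:30 Norek District − 7h = 05:30 UTC.
1 April 2020 is a Wednesday, so the first Sunday is April 5 and the third is April 19.
1 November 2020 is a Sunday, so the first Monday is November 2.
At the standard offset (UTC+13:00), 05:30 UTC + 13h = 18:30 Ethoth Zone standard time.
The standard-time date in Ethoth Zone, April 22, 2020, lies within the daylight-saving period (19 April – 2 November), so Ethoth Zone is on daylight time, UTC+14:00.
05:30 UTC + 14h = 19:30 Ethoth Zone.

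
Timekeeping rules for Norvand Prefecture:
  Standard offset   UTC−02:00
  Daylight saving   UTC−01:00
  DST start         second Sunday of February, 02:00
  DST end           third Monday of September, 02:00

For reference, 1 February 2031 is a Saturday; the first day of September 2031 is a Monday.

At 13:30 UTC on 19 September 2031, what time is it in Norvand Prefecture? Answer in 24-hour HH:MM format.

11:30

1 February 2031 is a Saturday, so the first Sunday is February 2 and the second is February 9.
1 September 2031 is a Monday, so the first Monday is September 1 and the third is September 15.
At the standard offset (UTC−02:00), 13:30 UTC − 2h = 11:30 Norvand Prefecture standard time.
Daylight saving runs 9 February – 15 September; the standard-time date in Norvand Prefecture, 19 September 2031, is outside that window, so Norvand Prefecture is on standard time at UTC−02:00.
13:30 UTC − 2h = 11:30 local.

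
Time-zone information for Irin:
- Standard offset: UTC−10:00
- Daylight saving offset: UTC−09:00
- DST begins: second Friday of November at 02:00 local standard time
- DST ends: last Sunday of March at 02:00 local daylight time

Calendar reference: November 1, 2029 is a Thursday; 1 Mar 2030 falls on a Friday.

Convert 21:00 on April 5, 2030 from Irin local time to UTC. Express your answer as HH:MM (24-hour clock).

1 November 2029 is a Thursday, so the first Friday is November 2 and the second is November 9.
1 March 2030 is a Friday, so Sundays fall on 3, 10, 17, 24, 31; the last is March 31.
April 5, 2030 is outside the daylight-saving period (9 November 2029 – 31 March 2030), so Irin is on standard time, UTC−10:00.
21:00 local + 10h = 07:00 UTC (rolling into the next day, 6 April 2030).

07:00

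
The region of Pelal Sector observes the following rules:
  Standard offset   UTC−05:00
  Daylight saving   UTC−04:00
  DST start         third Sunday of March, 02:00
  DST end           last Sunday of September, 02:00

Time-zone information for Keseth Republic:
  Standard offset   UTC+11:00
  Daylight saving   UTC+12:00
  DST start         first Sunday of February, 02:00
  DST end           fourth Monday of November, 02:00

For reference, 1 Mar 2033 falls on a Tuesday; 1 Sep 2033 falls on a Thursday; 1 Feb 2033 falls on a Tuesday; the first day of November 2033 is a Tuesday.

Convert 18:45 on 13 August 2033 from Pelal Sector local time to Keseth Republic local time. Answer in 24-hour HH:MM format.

1 March 2033 is a Tuesday, so the first Sunday is March 6 and the third is March 20.
1 September 2033 is a Thursday, so Sundays fall on 4, 11, 18, 25; the last is September 25.
Daylight saving runs 20 March – 25 September; 13 August 2033 is inside that window, so Pelal Sector is at UTC−04:00.
18:45 Pelal Sector + 4h = 22:45 UTC.
1 February 2033 is a Tuesday, so the first Sunday is February 6.
1 November 2033 is a Tuesday, so the first Monday is November 7 and the fourth is November 28.
At the standard offset (UTC+11:00), 22:45 UTC + 11h = 09:45 Keseth Republic standard time (rolling into the next day, 14 August 2033).
Daylight saving runs 6 February – 28 November; the standard-time date in Keseth Republic, 14 August 2033, is inside that window, so Keseth Republic is at UTC+12:00.
22:45 UTC + 12h = 10:45 Keseth Republic (rolling into the next day, 14 August 2033).

10:45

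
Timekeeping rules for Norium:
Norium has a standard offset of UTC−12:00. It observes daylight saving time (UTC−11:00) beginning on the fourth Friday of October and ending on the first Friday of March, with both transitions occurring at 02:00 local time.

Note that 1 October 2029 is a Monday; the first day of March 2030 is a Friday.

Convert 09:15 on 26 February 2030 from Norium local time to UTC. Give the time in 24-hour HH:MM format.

1 October 2029 is a Monday, so the first Friday is October 5 and the fourth is October 26.
1 March 2030 is a Friday, so the first Friday is March 1.
26 February 2030 lies within the daylight-saving period (26 October 2029 – 1 March 2030), so Norium is on daylight time, UTC−11:00.
09:15 local + 11h = 20:15 UTC.

20:15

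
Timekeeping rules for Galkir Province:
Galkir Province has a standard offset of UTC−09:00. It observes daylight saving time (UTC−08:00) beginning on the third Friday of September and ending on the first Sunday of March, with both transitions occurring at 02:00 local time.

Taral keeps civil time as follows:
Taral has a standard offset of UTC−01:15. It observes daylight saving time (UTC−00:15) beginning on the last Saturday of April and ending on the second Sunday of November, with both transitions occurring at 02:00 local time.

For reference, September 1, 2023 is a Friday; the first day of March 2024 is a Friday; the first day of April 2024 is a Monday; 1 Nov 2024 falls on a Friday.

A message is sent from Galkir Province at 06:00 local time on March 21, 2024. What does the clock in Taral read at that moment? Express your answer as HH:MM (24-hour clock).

13:45

1 September 2023 is a Friday, so the first Friday is September 1 and the third is September 15.
1 March 2024 is a Friday, so the first Sunday is March 3.
March 21, 2024 is outside the daylight-saving period (15 September 2023 – 3 March 2024), so Galkir Province is on standard time, UTC−09:00.
06:00 Galkir Province + 9h = 15:00 UTC.
1 April 2024 is a Monday, so Saturdays fall on 6, 13, 20, 27; the last is April 27.
1 November 2024 is a Friday, so the first Sunday is November 3 and the second is November 10.
At the standard offset (UTC−01:15), 15:00 UTC − 1h15m = 13:45 Taral standard time.
The standard-time date in Taral, March 21, 2024, is outside the daylight-saving period (27 April – 10 November), so Taral is on standard time, UTC−01:15.
15:00 UTC − 1h15m = 13:45 Taral.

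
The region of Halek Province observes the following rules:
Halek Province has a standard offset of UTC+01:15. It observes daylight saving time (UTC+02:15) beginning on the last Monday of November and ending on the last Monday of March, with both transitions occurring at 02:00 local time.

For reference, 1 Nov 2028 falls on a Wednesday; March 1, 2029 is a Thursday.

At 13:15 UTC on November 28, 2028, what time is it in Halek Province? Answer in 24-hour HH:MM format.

15:30

1 November 2028 is a Wednesday, so Mondays fall on 6, 13, 20, 27; the last is November 27.
1 March 2029 is a Thursday, so Mondays fall on 5, 12, 19, 26; the last is March 26.
At the standard offset (UTC+01:15), 13:15 UTC + 1h15m = 14:30 Halek Province standard time.
The standard-time date in Halek Province, November 28, 2028, falls between 27 November 2028 and 26 March 2029, so daylight saving is in effect and Halek Province is at UTC+02:15.
13:15 UTC + 2h15m = 15:30 local.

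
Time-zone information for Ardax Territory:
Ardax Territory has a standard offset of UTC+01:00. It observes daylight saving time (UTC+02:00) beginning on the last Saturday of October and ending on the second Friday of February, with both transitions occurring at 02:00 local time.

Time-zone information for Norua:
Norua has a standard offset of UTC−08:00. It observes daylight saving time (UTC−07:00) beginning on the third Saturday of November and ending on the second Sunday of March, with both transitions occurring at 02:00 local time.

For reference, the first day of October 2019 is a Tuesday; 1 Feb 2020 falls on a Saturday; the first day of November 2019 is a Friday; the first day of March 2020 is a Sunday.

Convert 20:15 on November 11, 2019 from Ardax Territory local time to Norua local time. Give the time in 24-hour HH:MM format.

10:15

1 October 2019 is a Tuesday, so Saturdays fall on 5, 12, 19, 26; the last is October 26.
1 February 2020 is a Saturday, so the first Friday is February 7 and the second is February 14.
Daylight saving runs 26 October 2019 – 14 February 2020; November 11, 2019 is inside that window, so Ardax Territory is at UTC+02:00.
20:15 Ardax Territory − 2h = 18:15 UTC.
1 November 2019 is a Friday, so the first Saturday is November 2 and the third is November 16.
1 March 2020 is a Sunday, so the first Sunday is March 1 and the second is March 8.
At the standard offset (UTC−08:00), 18:15 UTC − 8h = 10:15 Norua standard time.
The standard-time date in Norua, November 11, 2019, does not fall between 16 November 2019 and 8 March 2020, so daylight saving is not in effect and Norua is at UTC−08:00.
18:15 UTC − 8h = 10:15 Norua.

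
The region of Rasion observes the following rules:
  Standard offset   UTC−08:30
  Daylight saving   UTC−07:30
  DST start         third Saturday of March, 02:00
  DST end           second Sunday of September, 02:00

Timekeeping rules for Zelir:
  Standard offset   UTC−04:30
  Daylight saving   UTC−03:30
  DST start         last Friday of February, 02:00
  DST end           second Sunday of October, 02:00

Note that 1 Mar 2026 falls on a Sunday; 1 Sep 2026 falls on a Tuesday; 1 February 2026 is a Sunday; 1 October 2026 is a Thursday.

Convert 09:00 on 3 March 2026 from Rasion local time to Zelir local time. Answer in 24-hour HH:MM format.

1 March 2026 is a Sunday, so the first Saturday is March 7 and the third is March 21.
1 September 2026 is a Tuesday, so the first Sunday is September 6 and the second is September 13.
3 March 2026 does not fall between 21 March and 13 September, so daylight saving is not in effect and Rasion is at UTC−08:30.
09:00 Rasion + 8h30m = 17:30 UTC.
1 February 2026 is a Sunday, so Fridays fall on 6, 13, 20, 27; the last is February 27.
1 October 2026 is a Thursday, so the first Sunday is October 4 and the second is October 11.
At the standard offset (UTC−04:30), 17:30 UTC − 4h30m = 13:00 Zelir standard time.
Daylight saving runs 27 February – 11 October; the standard-time date in Zelir, 3 March 2026, is inside that window, so Zelir is at UTC−03:30.
17:30 UTC − 3h30m = 14:00 Zelir.

14:00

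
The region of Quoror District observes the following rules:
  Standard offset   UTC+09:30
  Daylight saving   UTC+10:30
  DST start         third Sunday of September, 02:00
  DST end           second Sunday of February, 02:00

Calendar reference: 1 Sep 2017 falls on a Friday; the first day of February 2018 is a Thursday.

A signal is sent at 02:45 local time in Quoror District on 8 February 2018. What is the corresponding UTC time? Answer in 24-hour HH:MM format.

1 September 2017 is a Friday, so the first Sunday is September 3 and the third is September 17.
1 February 2018 is a Thursday, so the first Sunday is February 4 and the second is February 11.
8 February 2018 lies within the daylight-saving period (17 September 2017 – 11 February 2018), so Quoror District is on daylight time, UTC+10:30.
02:45 local − 10h30m = 16:15 UTC (rolling into the previous day, 7 February 2018).

16:15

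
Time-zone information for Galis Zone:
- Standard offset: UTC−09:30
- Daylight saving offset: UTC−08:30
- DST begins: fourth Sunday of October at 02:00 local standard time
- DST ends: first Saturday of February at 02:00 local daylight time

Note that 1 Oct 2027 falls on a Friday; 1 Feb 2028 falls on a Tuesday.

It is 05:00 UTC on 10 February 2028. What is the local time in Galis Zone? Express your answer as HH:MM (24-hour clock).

1 October 2027 is a Friday, so the first Sunday is October 3 and the fourth is October 24.
1 February 2028 is a Tuesday, so the first Saturday is February 5.
At the standard offset (UTC−09:30), 05:00 UTC − 9h30m = 19:30 Galis Zone standard time (rolling into the previous day, 9 February 2028).
The standard-time date in Galis Zone, 9 February 2028, is outside the daylight-saving period (24 October 2027 – 5 February 2028), so Galis Zone is on standard time, UTC−09:30.
05:00 UTC − 9h30m = 19:30 local (rolling into the previous day, 9 February 2028).

19:30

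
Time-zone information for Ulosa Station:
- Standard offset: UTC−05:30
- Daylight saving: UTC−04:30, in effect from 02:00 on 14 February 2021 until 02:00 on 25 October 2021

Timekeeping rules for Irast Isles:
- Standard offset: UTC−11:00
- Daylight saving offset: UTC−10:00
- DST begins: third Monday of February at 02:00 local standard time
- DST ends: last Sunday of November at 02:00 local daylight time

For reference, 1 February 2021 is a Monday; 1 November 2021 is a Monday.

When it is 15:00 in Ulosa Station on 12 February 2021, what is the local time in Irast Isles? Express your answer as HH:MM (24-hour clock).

12 February 2021 is outside the daylight-saving period (14 February – 25 October), so Ulosa Station is on standard time, UTC−05:30.
15:00 Ulosa Station + 5h30m = 20:30 UTC.
1 February 2021 is a Monday, so the first Monday is February 1 and the third is February 15.
1 November 2021 is a Monday, so Sundays fall on 7, 14, 21, 28; the last is November 28.
At the standard offset (UTC−11:00), 20:30 UTC − 11h = 09:30 Irast Isles standard time.
The standard-time date in Irast Isles, 12 February 2021, does not fall between 15 February and 28 November, so daylight saving is not in effect and Irast Isles is at UTC−11:00.
20:30 UTC − 11h = 09:30 Irast Isles.

09:30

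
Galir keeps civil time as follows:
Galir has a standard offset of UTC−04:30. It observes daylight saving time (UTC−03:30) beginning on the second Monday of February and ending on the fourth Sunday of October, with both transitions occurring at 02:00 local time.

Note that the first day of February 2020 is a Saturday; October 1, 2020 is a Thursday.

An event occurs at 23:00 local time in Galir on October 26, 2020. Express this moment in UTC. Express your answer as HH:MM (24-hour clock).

1 February 2020 is a Saturday, so the first Monday is February 3 and the second is February 10.
1 October 2020 is a Thursday, so the first Sunday is October 4 and the fourth is October 25.
October 26, 2020 is outside the daylight-saving period (10 February – 25 October), so Galir is on standard time, UTC−04:30.
23:00 local + 4h30m = 03:30 UTC (rolling into the next day, 27 October 2020).

03:30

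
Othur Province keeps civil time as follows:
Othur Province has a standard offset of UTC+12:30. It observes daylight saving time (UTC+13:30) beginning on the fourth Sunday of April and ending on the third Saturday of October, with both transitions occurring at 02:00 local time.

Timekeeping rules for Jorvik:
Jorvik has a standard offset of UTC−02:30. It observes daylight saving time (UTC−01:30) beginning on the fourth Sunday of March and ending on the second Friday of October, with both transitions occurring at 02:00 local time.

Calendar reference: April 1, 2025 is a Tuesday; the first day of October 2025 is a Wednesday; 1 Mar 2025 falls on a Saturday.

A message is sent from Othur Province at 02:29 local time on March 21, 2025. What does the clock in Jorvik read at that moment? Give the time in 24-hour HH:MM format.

11:29

1 April 2025 is a Tuesday, so the first Sunday is April 6 and the fourth is April 27.
1 October 2025 is a Wednesday, so the first Saturday is October 4 and the third is October 18.
March 21, 2025 is outside the daylight-saving period (27 April – 18 October), so Othur Province is on standard time, UTC+12:30.
02:29 Othur Province − 12h30m = 13:59 UTC (rolling into the previous day, 20 March 2025).
1 March 2025 is a Saturday, so the first Sunday is March 2 and the fourth is March 23.
1 October 2025 is a Wednesday, so the first Friday is October 3 and the second is October 10.
At the standard offset (UTC−02:30), 13:59 UTC − 2h30m = 11:29 Jorvik standard time.
The standard-time date in Jorvik, March 20, 2025, is outside the daylight-saving period (23 March – 10 October), so Jorvik is on standard time, UTC−02:30.
13:59 UTC − 2h30m = 11:29 Jorvik.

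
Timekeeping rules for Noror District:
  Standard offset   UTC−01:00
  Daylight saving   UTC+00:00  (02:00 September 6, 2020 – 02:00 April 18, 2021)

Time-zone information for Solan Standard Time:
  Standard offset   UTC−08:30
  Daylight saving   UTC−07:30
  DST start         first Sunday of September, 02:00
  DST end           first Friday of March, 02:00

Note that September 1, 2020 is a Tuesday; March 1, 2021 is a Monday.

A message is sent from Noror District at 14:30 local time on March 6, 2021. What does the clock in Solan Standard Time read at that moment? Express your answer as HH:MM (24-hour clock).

06:00

March 6, 2021 lies within the daylight-saving period (6 September 2020 – 18 April 2021), so Noror District is on daylight time, UTC+00:00.
14:30 Noror District − 0h = 14:30 UTC.
1 September 2020 is a Tuesday, so the first Sunday is September 6.
1 March 2021 is a Monday, so the first Friday is March 5.
At the standard offset (UTC−08:30), 14:30 UTC − 8h30m = 06:00 Solan Standard Time standard time.
The standard-time date in Solan Standard Time, March 6, 2021, does not fall between 6 September 2020 and 5 March 2021, so daylight saving is not in effect and Solan Standard Time is at UTC−08:30.
14:30 UTC − 8h30m = 06:00 Solan Standard Time.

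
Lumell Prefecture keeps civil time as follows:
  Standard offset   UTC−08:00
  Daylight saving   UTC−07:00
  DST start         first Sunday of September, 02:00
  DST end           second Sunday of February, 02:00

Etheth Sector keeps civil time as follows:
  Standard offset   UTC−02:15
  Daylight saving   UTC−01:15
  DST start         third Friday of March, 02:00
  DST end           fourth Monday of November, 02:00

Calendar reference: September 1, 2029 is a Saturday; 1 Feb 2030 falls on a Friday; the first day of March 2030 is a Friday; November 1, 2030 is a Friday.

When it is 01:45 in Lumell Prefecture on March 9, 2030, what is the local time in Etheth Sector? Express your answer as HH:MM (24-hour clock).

07:30

1 September 2029 is a Saturday, so the first Sunday is September 2.
1 February 2030 is a Friday, so the first Sunday is February 3 and the second is February 10.
March 9, 2030 is outside the daylight-saving period (2 September 2029 – 10 February 2030), so Lumell Prefecture is on standard time, UTC−08:00.
01:45 Lumell Prefecture + 8h = 09:45 UTC.
1 March 2030 is a Friday, so the first Friday is March 1 and the third is March 15.
1 November 2030 is a Friday, so the first Monday is November 4 and the fourth is November 25.
At the standard offset (UTC−02:15), 09:45 UTC − 2h15m = 07:30 Etheth Sector standard time.
The standard-time date in Etheth Sector, March 9, 2030, does not fall between 15 March and 25 November, so daylight saving is not in effect and Etheth Sector is at UTC−02:15.
09:45 UTC − 2h15m = 07:30 Etheth Sector.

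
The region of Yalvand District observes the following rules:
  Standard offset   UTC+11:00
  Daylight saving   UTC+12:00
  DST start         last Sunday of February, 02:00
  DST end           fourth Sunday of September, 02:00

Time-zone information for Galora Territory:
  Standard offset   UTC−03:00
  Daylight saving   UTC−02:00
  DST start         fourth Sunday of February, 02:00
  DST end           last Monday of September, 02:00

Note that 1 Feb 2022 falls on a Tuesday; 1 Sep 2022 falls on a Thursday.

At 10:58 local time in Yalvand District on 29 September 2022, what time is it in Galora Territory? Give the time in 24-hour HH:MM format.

1 February 2022 is a Tuesday, so Sundays fall on 6, 13, 20, 27; the last is February 27.
1 September 2022 is a Thursday, so the first Sunday is September 4 and the fourth is September 25.
29 September 2022 does not fall between 27 February and 25 September, so daylight saving is not in effect and Yalvand District is at UTC+11:00.
10:58 Yalvand District − 11h = 23:58 UTC (rolling into the previous day, 28 September 2022).
1 February 2022 is a Tuesday, so the first Sunday is February 6 and the fourth is February 27.
1 September 2022 is a Thursday, so Mondays fall on 5, 12, 19, 26; the last is September 26.
At the standard offset (UTC−03:00), 23:58 UTC − 3h = 20:58 Galora Territory standard time.
Daylight saving runs 27 February – 26 September; the standard-time date in Galora Territory, 28 September 2022, is outside that window, so Galora Territory is on standard time at UTC−03:00.
23:58 UTC − 3h = 20:58 Galora Territory.

20:58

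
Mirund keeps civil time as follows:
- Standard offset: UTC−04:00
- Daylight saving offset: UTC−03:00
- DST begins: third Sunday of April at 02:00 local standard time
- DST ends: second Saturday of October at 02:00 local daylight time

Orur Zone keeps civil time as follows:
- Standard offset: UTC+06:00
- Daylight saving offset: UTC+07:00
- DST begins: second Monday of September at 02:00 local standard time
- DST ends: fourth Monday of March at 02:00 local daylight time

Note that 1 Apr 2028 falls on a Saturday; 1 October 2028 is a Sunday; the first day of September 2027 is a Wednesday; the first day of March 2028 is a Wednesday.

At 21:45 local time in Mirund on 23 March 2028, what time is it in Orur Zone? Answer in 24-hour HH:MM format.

1 April 2028 is a Saturday, so the first Sunday is April 2 and the third is April 16.
1 October 2028 is a Sunday, so the first Saturday is October 7 and the second is October 14.
23 March 2028 does not fall between 16 April and 14 October, so daylight saving is not in effect and Mirund is at UTC−04:00.
21:45 Mirund + 4h = 01:45 UTC (rolling into the next day, 24 March 2028).
1 September 2027 is a Wednesday, so the first Monday is September 6 and the second is September 13.
1 March 2028 is a Wednesday, so the first Monday is March 6 and the fourth is March 27.
At the standard offset (UTC+06:00), 01:45 UTC + 6h = 07:45 Orur Zone standard time.
Daylight saving runs 13 September 2027 – 27 March 2028; the standard-time date in Orur Zone, 24 March 2028, is inside that window, so Orur Zone is at UTC+07:00.
01:45 UTC + 7h = 08:45 Orur Zone.

08:45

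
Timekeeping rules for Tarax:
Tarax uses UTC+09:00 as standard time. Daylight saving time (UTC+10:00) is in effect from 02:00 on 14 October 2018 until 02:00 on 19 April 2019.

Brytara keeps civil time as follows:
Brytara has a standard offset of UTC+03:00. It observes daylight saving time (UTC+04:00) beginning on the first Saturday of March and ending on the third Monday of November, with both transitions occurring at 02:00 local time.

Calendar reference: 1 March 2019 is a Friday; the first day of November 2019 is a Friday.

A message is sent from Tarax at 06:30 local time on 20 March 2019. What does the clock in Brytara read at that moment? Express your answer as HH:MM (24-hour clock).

00:30

20 March 2019 falls between 14 October 2018 and 19 April 2019, so daylight saving is in effect and Tarax is at UTC+10:00.
06:30 Tarax − 10h = 20:30 UTC (rolling into the previous day, 19 March 2019).
1 March 2019 is a Friday, so the first Saturday is March 2.
1 November 2019 is a Friday, so the first Monday is November 4 and the third is November 18.
At the standard offset (UTC+03:00), 20:30 UTC + 3h = 23:30 Brytara standard time.
The standard-time date in Brytara, 19 March 2019, lies within the daylight-saving period (2 March – 18 November), so Brytara is on daylight time, UTC+04:00.
20:30 UTC + 4h = 00:30 Brytara (rolling into the next day, 20 March 2019).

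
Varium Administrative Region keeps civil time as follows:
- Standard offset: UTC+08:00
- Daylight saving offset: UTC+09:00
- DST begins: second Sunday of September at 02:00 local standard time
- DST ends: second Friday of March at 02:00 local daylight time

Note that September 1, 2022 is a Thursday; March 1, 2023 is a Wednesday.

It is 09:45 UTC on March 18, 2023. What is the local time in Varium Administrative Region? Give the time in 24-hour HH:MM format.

17:45

1 September 2022 is a Thursday, so the first Sunday is September 4 and the second is September 11.
1 March 2023 is a Wednesday, so the first Friday is March 3 and the second is March 10.
At the standard offset (UTC+08:00), 09:45 UTC + 8h = 17:45 Varium Administrative Region standard time.
The standard-time date in Varium Administrative Region, March 18, 2023, is outside the daylight-saving period (11 September 2022 – 10 March 2023), so Varium Administrative Region is on standard time, UTC+08:00.
09:45 UTC + 8h = 17:45 local.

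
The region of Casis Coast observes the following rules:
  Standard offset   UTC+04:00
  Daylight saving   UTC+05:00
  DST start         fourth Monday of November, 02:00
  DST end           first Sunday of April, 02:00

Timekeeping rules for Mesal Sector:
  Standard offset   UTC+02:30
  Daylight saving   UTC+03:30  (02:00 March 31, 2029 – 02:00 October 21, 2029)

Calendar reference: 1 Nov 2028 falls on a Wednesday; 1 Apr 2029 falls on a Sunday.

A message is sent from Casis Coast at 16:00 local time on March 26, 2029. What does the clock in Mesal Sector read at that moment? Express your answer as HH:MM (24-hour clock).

1 November 2028 is a Wednesday, so the first Monday is November 6 and the fourth is November 27.
1 April 2029 is a Sunday, so the first Sunday is April 1.
Daylight saving runs 27 November 2028 – 1 April 2029; March 26, 2029 is inside that window, so Casis Coast is at UTC+05:00.
16:00 Casis Coast − 5h = 11:00 UTC.
At the standard offset (UTC+02:30), 11:00 UTC + 2h30m = 13:30 Mesal Sector standard time.
The standard-time date in Mesal Sector, March 26, 2029, is outside the daylight-saving period (31 March – 21 October), so Mesal Sector is on standard time, UTC+02:30.
11:00 UTC + 2h30m = 13:30 Mesal Sector.

13:30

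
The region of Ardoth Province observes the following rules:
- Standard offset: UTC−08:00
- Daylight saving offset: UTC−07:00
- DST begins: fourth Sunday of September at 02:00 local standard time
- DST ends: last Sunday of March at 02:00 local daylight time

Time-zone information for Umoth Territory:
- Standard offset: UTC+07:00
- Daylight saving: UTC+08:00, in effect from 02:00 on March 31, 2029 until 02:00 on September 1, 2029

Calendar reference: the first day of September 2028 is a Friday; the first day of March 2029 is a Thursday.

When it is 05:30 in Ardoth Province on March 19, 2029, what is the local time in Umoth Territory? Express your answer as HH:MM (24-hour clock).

19:30

1 September 2028 is a Friday, so the first Sunday is September 3 and the fourth is September 24.
1 March 2029 is a Thursday, so Sundays fall on 4, 11, 18, 25; the last is March 25.
Daylight saving runs 24 September 2028 – 25 March 2029; March 19, 2029 is inside that window, so Ardoth Province is at UTC−07:00.
05:30 Ardoth Province + 7h = 12:30 UTC.
At the standard offset (UTC+07:00), 12:30 UTC + 7h = 19:30 Umoth Territory standard time.
Daylight saving runs 31 March – 1 September; the standard-time date in Umoth Territory, March 19, 2029, is outside that window, so Umoth Territory is on standard time at UTC+07:00.
12:30 UTC + 7h = 19:30 Umoth Territory.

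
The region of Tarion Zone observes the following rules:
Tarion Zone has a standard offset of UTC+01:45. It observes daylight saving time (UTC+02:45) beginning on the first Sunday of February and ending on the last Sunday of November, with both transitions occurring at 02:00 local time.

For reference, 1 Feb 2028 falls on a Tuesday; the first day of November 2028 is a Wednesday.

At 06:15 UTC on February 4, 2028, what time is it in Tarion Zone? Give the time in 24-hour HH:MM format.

1 February 2028 is a Tuesday, so the first Sunday is February 6.
1 November 2028 is a Wednesday, so Sundays fall on 5, 12, 19, 26; the last is November 26.
At the standard offset (UTC+01:45), 06:15 UTC + 1h45m = 08:00 Tarion Zone standard time.
Daylight saving runs 6 February – 26 November; the standard-time date in Tarion Zone, February 4, 2028, is outside that window, so Tarion Zone is on standard time at UTC+01:45.
06:15 UTC + 1h45m = 08:00 local.

08:00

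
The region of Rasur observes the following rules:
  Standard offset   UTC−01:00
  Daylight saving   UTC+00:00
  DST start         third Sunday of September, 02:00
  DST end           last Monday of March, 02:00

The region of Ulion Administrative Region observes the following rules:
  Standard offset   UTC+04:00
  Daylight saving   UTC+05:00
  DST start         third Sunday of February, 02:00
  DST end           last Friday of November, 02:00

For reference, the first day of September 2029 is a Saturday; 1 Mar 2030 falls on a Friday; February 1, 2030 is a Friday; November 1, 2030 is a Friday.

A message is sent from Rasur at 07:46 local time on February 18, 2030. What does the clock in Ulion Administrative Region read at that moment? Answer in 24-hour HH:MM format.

1 September 2029 is a Saturday, so the first Sunday is September 2 and the third is September 16.
1 March 2030 is a Friday, so Mondays fall on 4, 11, 18, 25; the last is March 25.
February 18, 2030 falls between 16 September 2029 and 25 March 2030, so daylight saving is in effect and Rasur is at UTC+00:00.
07:46 Rasur − 0h = 07:46 UTC.
1 February 2030 is a Friday, so the first Sunday is February 3 and the third is February 17.
1 November 2030 is a Friday, so Fridays fall on 1, 8, 15, 22, 29; the last is November 29.
At the standard offset (UTC+04:00), 07:46 UTC + 4h = 11:46 Ulion Administrative Region standard time.
The standard-time date in Ulion Administrative Region, February 18, 2030, lies within the daylight-saving period (17 February – 29 November), so Ulion Administrative Region is on daylight time, UTC+05:00.
07:46 UTC + 5h = 12:46 Ulion Administrative Region.

12:46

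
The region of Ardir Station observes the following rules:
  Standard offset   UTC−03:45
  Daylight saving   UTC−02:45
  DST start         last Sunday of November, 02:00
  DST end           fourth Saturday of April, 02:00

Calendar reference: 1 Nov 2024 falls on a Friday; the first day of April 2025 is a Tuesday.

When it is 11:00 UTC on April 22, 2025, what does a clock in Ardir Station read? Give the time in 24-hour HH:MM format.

1 November 2024 is a Friday, so Sundays fall on 3, 10, 17, 24; the last is November 24.
1 April 2025 is a Tuesday, so the first Saturday is April 5 and the fourth is April 26.
At the standard offset (UTC−03:45), 11:00 UTC − 3h45m = 07:15 Ardir Station standard time.
The standard-time date in Ardir Station, April 22, 2025, falls between 24 November 2024 and 26 April 2025, so daylight saving is in effect and Ardir Station is at UTC−02:45.
11:00 UTC − 2h45m = 08:15 local.

08:15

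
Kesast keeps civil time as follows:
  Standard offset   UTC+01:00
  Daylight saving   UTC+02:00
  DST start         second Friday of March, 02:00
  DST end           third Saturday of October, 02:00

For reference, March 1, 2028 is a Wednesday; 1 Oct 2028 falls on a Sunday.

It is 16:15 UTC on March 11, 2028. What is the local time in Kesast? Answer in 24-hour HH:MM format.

1 March 2028 is a Wednesday, so the first Friday is March 3 and the second is March 10.
1 October 2028 is a Sunday, so the first Saturday is October 7 and the third is October 21.
At the standard offset (UTC+01:00), 16:15 UTC + 1h = 17:15 Kesast standard time.
The standard-time date in Kesast, March 11, 2028, falls between 10 March and 21 October, so daylight saving is in effect and Kesast is at UTC+02:00.
16:15 UTC + 2h = 18:15 local.

18:15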